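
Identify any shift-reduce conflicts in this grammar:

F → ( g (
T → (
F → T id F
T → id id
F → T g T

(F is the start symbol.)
A shift-reduce conflict occurs when an LR(0) state has both:
  - a complete (reduce) item [A → α .] (dot at the end), and
  - a shift item [B → β . c γ] (dot before a terminal).

Augment with F' → F and build the canonical LR(0) collection (I0 = CLOSURE({[F' → . F]}), then GOTO on every symbol after a dot until no new states appear). It has 13 states:
  I0: { [F → . ( g (], [F → . T g T], [F → . T id F], [F' → . F], [T → . (], [T → . id id] }  — shift
  I1: { [F → ( . g (], [T → ( .] }  — shift, reduce
  I2: { [F' → F .] }  — accept
  I3: { [F → T . g T], [F → T . id F] }  — shift
  I4: { [T → id . id] }  — shift
  I5: { [T → id id .] }  — reduce
  I6: { [F → T g . T], [T → . (], [T → . id id] }  — shift
  I7: { [F → . ( g (], [F → . T g T], [F → . T id F], [F → T id . F], [T → . (], [T → . id id] }  — shift
  I8: { [F → T id F .] }  — reduce
  I9: { [T → ( .] }  — reduce
  I10: { [F → T g T .] }  — reduce
  I11: { [F → ( g . (] }  — shift
  I12: { [F → ( g ( .] }  — reduce

I1 contains reduce item [T → ( .] and shift item [F → ( . g (] — shift-reduce conflict.

Answer: Yes — I1: [T → ( .] vs [F → ( . g (]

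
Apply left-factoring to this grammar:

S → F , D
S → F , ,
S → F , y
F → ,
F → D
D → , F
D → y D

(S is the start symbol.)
S → F , S'
S' → D
S' → ,
S' → y
F → ,
F → D
D → , F
D → y D

Left-factoring transforms A → αβ₁ | αβ₂ into A → αA' and A' → β₁ | β₂
(α is the longest common prefix among the alternatives). Repeat until
no nonterminal has two alternatives with a common prefix.

Round 1: S has alternatives sharing prefix 'F ,'. Introduce S': S → F , S'
  Add: S' → D
  Add: S' → ,
  Add: S' → y

No remaining common prefixes — done.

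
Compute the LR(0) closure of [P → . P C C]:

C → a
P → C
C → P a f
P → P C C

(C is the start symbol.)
{ [C → . P a f], [C → . a], [P → . C], [P → . P C C] }

To compute CLOSURE, for each item [A → α.Bβ] where B is a non-terminal, add [B → .γ] for all productions B → γ; repeat for the newly added items until nothing changes.

Start with: [P → . P C C]
  [P → . P C C] has the dot before P: add [P → . C]
  [P → . C] has the dot before C: add [C → . a], [C → . P a f]
No further items can be added.

CLOSURE = { [C → . P a f], [C → . a], [P → . C], [P → . P C C] }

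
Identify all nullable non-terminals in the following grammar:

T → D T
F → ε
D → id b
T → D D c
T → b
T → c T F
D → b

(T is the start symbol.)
A non-terminal is nullable if it can derive ε (the empty string): either it has an ε-production, or it has a production whose right-hand side consists entirely of nullable non-terminals.

ε-productions: F → ε
So F is immediately nullable.
No further non-terminal can be added: every production for the remaining non-terminals contains a terminal or a non-nullable non-terminal.
Nullable = { 'F' }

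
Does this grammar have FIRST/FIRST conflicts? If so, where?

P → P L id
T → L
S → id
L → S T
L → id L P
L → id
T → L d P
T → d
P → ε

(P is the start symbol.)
A FIRST/FIRST conflict occurs when two productions N → α and N → β for the same non-terminal have FIRST(α) ∩ FIRST(β) ≠ ∅ (with ε ∈ FIRST of a nullable right-hand side, so two nullable alternatives also conflict).

FIRST sets of the non-terminals at (or reachable through a nullable prefix from) the front of some alternative:
  FIRST(P) = { 'id', ε }
  FIRST(L) = { 'id' }
  FIRST(S) = { 'id' }

Productions for P:
  P → P L id: FIRST = { 'id' }
  P → ε: FIRST = { ε }
Productions for T:
  T → L: FIRST = { 'id' }
  T → L d P: FIRST = { 'id' }
  T → d: FIRST = { 'd' }
Productions for L:
  L → S T: FIRST = { 'id' }
  L → id L P: FIRST = { 'id' }
  L → id: FIRST = { 'id' }
S has only one production, so no FIRST/FIRST conflict is possible there.

Conflict for T: T → L and T → L d P
  Overlap: { 'id' }
Conflict for L: L → S T and L → id L P
  Overlap: { 'id' }
Conflict for L: L → S T and L → id
  Overlap: { 'id' }
Conflict for L: L → id L P and L → id
  Overlap: { 'id' }

Answer: Yes. T → L / T → L d P on { 'id' }; L → S T / L → id L P on { 'id' }; L → S T / L → id on { 'id' }; L → id L P / L → id on { 'id' }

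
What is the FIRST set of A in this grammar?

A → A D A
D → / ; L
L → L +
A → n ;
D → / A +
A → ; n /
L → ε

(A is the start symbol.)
To compute FIRST(A), examine every production with A on the left-hand side, reading each right-hand side left to right until a non-nullable symbol is reached.

From A → A D A:
  - A is the symbol being defined: contributes nothing new
    A is not nullable, so stop
From A → n ;:
  - n is a terminal: add 'n' and stop
From A → ; n /:
  - ';' is a terminal: add ';' and stop

Collecting: FIRST(A) = { ';', 'n' }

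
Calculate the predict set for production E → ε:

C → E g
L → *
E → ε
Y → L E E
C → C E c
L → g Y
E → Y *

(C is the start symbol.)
{ '*', 'c', 'g' }

PREDICT(E → ε) = (FIRST(RHS) \ {ε}) ∪ (FOLLOW(E) if ε ∈ FIRST(RHS), i.e. RHS ⇒* ε)
The right-hand side is ε (FIRST(ε) = { ε }), so the predict set is FOLLOW(E) = { '*', 'c', 'g' }
PREDICT(E → ε) = { '*', 'c', 'g' }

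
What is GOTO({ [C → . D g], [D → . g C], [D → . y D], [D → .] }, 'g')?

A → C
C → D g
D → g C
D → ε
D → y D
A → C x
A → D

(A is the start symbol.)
{ [C → . D g], [D → . g C], [D → . y D], [D → .], [D → g . C] }

GOTO(I, 'g') = CLOSURE({ [A → αX.β] : [A → α.Xβ] ∈ I, X = 'g' })

Items with dot before 'g', with the dot advanced:
  [D → . g C] → [D → g . C]
Closure of the advanced items:
  [D → g . C] has the dot before C: add [C → . D g]
  [C → . D g] has the dot before D: add [D → . g C], [D → .], [D → . y D]

GOTO = { [C → . D g], [D → . g C], [D → . y D], [D → .], [D → g . C] }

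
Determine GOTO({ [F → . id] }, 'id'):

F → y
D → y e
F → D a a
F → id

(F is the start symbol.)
{ [F → id .] }

GOTO(I, 'id') = CLOSURE({ [A → αX.β] : [A → α.Xβ] ∈ I, X = 'id' })

Items with dot before 'id', with the dot advanced:
  [F → . id] → [F → id .]
Closure adds nothing (no advanced item has the dot before a non-terminal).

GOTO = { [F → id .] }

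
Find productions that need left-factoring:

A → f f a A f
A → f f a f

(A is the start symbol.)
Left-factoring is needed when two productions for the same non-terminal
share a common prefix on the right-hand side.

Productions for A:
  A → f f a A f
  A → f f a f

Found common prefix 'f f a' in productions for A

Answer: Yes, A has productions with common prefix 'f f a'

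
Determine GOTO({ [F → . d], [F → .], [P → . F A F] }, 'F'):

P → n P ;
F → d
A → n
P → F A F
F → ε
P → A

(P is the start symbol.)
{ [A → . n], [P → F . A F] }

GOTO(I, 'F') = CLOSURE({ [A → αX.β] : [A → α.Xβ] ∈ I, X = 'F' })

Items with dot before 'F', with the dot advanced:
  [P → . F A F] → [P → F . A F]
Closure of the advanced items:
  [P → F . A F] has the dot before A: add [A → . n]

GOTO = { [A → . n], [P → F . A F] }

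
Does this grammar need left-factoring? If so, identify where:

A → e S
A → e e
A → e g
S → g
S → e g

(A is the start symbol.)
Left-factoring is needed when two productions for the same non-terminal
share a common prefix on the right-hand side.

Productions for A:
  A → e S
  A → e e
  A → e g
Productions for S:
  S → g
  S → e g

Found common prefix 'e' in productions for A

Answer: Yes, A has productions with common prefix 'e'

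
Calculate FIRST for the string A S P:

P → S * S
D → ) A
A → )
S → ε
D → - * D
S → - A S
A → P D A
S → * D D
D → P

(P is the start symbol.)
{ ')', '*', '-' }

FIRST sets of the non-terminals involved (from the grammar, by fixed-point iteration):
  FIRST(A) = { ')', '*', '-' }

To compute FIRST(A S P), process the symbols left to right:
Symbol A is a non-terminal. Add FIRST(A) \ {ε} = { ')', '*', '-' }
A is not nullable (ε ∉ FIRST(A)), so stop here.
FIRST(A S P) = { ')', '*', '-' }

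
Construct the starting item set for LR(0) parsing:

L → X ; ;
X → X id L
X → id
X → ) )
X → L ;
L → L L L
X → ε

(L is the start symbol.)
First, augment the grammar with L' → L
I₀ = CLOSURE({ [L' → . L] }):
  [L' → . L] has the dot before L: add [L → . X ; ;], [L → . L L L]
  [L → . X ; ;] has the dot before X: add [X → . X id L], [X → . id], [X → . ) )], [X → . L ;], [X → .]
No further items can be added.

I₀ = { [L → . L L L], [L → . X ; ;], [L' → . L], [X → . ) )], [X → . L ;], [X → . X id L], [X → . id], [X → .] }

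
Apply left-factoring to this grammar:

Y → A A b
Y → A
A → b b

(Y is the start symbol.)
Left-factoring transforms A → αβ₁ | αβ₂ into A → αA' and A' → β₁ | β₂
(α is the longest common prefix among the alternatives). Repeat until
no nonterminal has two alternatives with a common prefix.

Round 1: Y has alternatives sharing prefix 'A'. Introduce Y': Y → A Y'
  Add: Y' → A b
  Add: Y' → ε

No remaining common prefixes — done.

Resulting grammar:
Y → A Y'
Y' → A b
Y' → ε
A → b b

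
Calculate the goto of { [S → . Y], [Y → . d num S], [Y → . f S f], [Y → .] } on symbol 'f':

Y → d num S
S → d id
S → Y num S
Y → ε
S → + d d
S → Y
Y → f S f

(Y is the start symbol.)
{ [S → . + d d], [S → . Y num S], [S → . Y], [S → . d id], [Y → . d num S], [Y → . f S f], [Y → .], [Y → f . S f] }

GOTO(I, 'f') = CLOSURE({ [A → αX.β] : [A → α.Xβ] ∈ I, X = 'f' })

Items with dot before 'f', with the dot advanced:
  [Y → . f S f] → [Y → f . S f]
Closure of the advanced items:
  [Y → f . S f] has the dot before S: add [S → . d id], [S → . Y num S], [S → . + d d], [S → . Y]
  [S → . Y num S] has the dot before Y: add [Y → . d num S], [Y → .], [Y → . f S f]

GOTO = { [S → . + d d], [S → . Y num S], [S → . Y], [S → . d id], [Y → . d num S], [Y → . f S f], [Y → .], [Y → f . S f] }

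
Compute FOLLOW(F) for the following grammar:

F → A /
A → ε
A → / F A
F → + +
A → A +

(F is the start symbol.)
{ $, '+', '/' }

F is the start symbol, so $ ∈ FOLLOW(F).
In A → / F A: F is followed by A, add FIRST(A) \ {ε} = { '+', '/' }
  A is nullable, so also add FOLLOW(A)

The FOLLOW sets referred to above (computed the same way, to a fixed point):
  FOLLOW(A) = { '+', '/' }

Taking the union: FOLLOW(F) = { $, '+', '/' }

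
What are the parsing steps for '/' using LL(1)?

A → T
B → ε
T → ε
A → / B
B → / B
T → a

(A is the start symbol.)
LL(1) parsing maintains a stack (initially the start symbol over $) and the input. At each step: if the stack top is a terminal, match it against the current input token; if it is a non-terminal N, replace it with the RHS of M[N, lookahead] (the unique production whose predict set contains the lookahead).

Stack is shown with the top on the left.

Stack  Input  Action
--------------------
A $    / $    output A → / B
/ B $  / $    match '/'
B $    $      output B → ε
$      $      accept

The string is accepted.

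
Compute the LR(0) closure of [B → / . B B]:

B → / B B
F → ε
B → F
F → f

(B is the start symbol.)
{ [B → . / B B], [B → . F], [B → / . B B], [F → . f], [F → .] }

To compute CLOSURE, for each item [A → α.Bβ] where B is a non-terminal, add [B → .γ] for all productions B → γ; repeat for the newly added items until nothing changes.

Start with: [B → / . B B]
  [B → / . B B] has the dot before B: add [B → . / B B], [B → . F]
  [B → . F] has the dot before F: add [F → .], [F → . f]
No further items can be added.

CLOSURE = { [B → . / B B], [B → . F], [B → / . B B], [F → . f], [F → .] }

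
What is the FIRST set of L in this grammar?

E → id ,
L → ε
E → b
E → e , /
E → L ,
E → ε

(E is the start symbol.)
{ ε }

To compute FIRST(L), examine every production with L on the left-hand side, reading each right-hand side left to right until a non-nullable symbol is reached.

From L → ε:
  - ε-production, so ε ∈ FIRST(L)

Collecting: FIRST(L) = { ε }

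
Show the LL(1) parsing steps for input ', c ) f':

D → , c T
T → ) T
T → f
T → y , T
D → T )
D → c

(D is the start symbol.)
LL(1) parsing maintains a stack (initially the start symbol over $) and the input. At each step: if the stack top is a terminal, match it against the current input token; if it is a non-terminal N, replace it with the RHS of M[N, lookahead] (the unique production whose predict set contains the lookahead).

Stack is shown with the top on the left.

Stack    Input      Action
--------------------------
D $      , c ) f $  output D → , c T
, c T $  , c ) f $  match ','
c T $    c ) f $    match 'c'
T $      ) f $      output T → ) T
) T $    ) f $      match ')'
T $      f $        output T → f
f $      f $        match 'f'
$        $          accept

The string is accepted.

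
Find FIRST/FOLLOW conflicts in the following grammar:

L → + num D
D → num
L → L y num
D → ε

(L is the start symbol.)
A FIRST/FOLLOW conflict occurs when a non-terminal N has a nullable alternative N → β (β ⇒* ε) and another alternative N → α with FIRST(α) ∩ FOLLOW(N) ≠ ∅: on such a lookahead the parser cannot decide between expanding α and letting N vanish via β.

Nullable non-terminals: D.

D: nullable alternative(s) D → ε; FOLLOW(D) = { $, 'y' }
  D → num: FIRST \ {ε} = { 'num' } — disjoint from FOLLOW(D)
  D → ε: FIRST \ {ε} = { } — this is the only nullable alternative, skip

L has no nullable alternative, so no FIRST/FOLLOW check is needed there.

No FIRST/FOLLOW conflicts found.

Answer: No FIRST/FOLLOW conflicts.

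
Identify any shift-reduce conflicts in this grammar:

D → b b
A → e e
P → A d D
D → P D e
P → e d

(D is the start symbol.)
No shift-reduce conflicts

A shift-reduce conflict occurs when an LR(0) state has both:
  - a complete (reduce) item [A → α .] (dot at the end), and
  - a shift item [B → β . c γ] (dot before a terminal).

Augment with D' → D and build the canonical LR(0) collection (I0 = CLOSURE({[D' → . D]}), then GOTO on every symbol after a dot until no new states appear). It has 13 states:
  I0: { [A → . e e], [D → . P D e], [D → . b b], [D' → . D], [P → . A d D], [P → . e d] }  — shift
  I1: { [P → A . d D] }  — shift
  I2: { [D' → D .] }  — accept
  I3: { [A → . e e], [D → . P D e], [D → . b b], [D → P . D e], [P → . A d D], [P → . e d] }  — shift
  I4: { [D → b . b] }  — shift
  I5: { [A → e . e], [P → e . d] }  — shift
  I6: { [P → e d .] }  — reduce
  I7: { [A → e e .] }  — reduce
  I8: { [D → b b .] }  — reduce
  I9: { [D → P D . e] }  — shift
  I10: { [D → P D e .] }  — reduce
  I11: { [A → . e e], [D → . P D e], [D → . b b], [P → . A d D], [P → . e d], [P → A d . D] }  — shift
  I12: { [P → A d D .] }  — reduce

No state contains both a complete item and a shift item.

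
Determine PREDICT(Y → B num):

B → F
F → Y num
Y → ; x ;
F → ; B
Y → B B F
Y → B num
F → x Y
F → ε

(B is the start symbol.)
{ ';', 'num', 'x' }

PREDICT(Y → B num) = (FIRST(RHS) \ {ε}) ∪ (FOLLOW(Y) if ε ∈ FIRST(RHS), i.e. RHS ⇒* ε)
FIRST(B) = { ';', 'num', 'x', ε }
FIRST(B num) = { ';', 'num', 'x' }
ε ∉ FIRST(B num), so FOLLOW(Y) is not added.
PREDICT(Y → B num) = { ';', 'num', 'x' }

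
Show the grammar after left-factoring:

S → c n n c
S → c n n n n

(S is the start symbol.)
Left-factoring transforms A → αβ₁ | αβ₂ into A → αA' and A' → β₁ | β₂
(α is the longest common prefix among the alternatives). Repeat until
no nonterminal has two alternatives with a common prefix.

Round 1: S has alternatives sharing prefix 'c n n'. Introduce S': S → c n n S'
  Add: S' → c
  Add: S' → n n

No remaining common prefixes — done.

Resulting grammar:
S → c n n S'
S' → c
S' → n n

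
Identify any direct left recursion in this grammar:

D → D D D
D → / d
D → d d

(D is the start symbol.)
Yes, D is left-recursive

Direct left recursion occurs when N → N α for some non-terminal N (the right-hand side begins with the left-hand side itself).

D → D D D: LEFT RECURSIVE (starts with D)
D → / d: starts with '/'
D → d d: starts with d

The grammar has direct left recursion on: D.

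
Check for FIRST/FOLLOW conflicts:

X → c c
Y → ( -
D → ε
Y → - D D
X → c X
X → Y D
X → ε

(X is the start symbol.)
No FIRST/FOLLOW conflicts.

Nullable non-terminals: D, X.
FIRST sets used below: FIRST(Y) = { '(', '-' }
D has a nullable alternative but only one production, so nothing to check.

X: nullable alternative(s) X → ε; FOLLOW(X) = { $ }
  X → c c: FIRST \ {ε} = { 'c' } — disjoint from FOLLOW(X)
  X → c X: FIRST \ {ε} = { 'c' } — disjoint from FOLLOW(X)
  X → Y D: FIRST \ {ε} = { '(', '-' } — disjoint from FOLLOW(X)
  X → ε: FIRST \ {ε} = { } — this is the only nullable alternative, skip

Y has no nullable alternative, so no FIRST/FOLLOW check is needed there.

No FIRST/FOLLOW conflicts found.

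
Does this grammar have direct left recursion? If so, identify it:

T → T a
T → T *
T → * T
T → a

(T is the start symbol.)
Direct left recursion occurs when N → N α for some non-terminal N (the right-hand side begins with the left-hand side itself).

T → T a: LEFT RECURSIVE (starts with T)
T → T *: LEFT RECURSIVE (starts with T)
T → * T: starts with '*'
T → a: starts with a

The grammar has direct left recursion on: T.

Answer: Yes, T is left-recursive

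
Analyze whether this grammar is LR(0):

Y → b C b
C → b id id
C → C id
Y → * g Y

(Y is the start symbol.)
A grammar is LR(0) if no state in the canonical LR(0) collection has:
  - both a shift item (dot before a terminal) and a complete item (shift-reduce conflict), or
  - two or more complete items (reduce-reduce conflict; the accept item [Y' → Y .] counts as a complete item here).

Augment with Y' → Y and build the canonical LR(0) collection (I0 = CLOSURE({[Y' → . Y]}), then GOTO on every symbol after a dot until no new states appear). It has 12 states:
  I0: { [Y → . * g Y], [Y → . b C b], [Y' → . Y] }  — shift
  I1: { [Y → * . g Y] }  — shift
  I2: { [Y' → Y .] }  — accept
  I3: { [C → . C id], [C → . b id id], [Y → b . C b] }  — shift
  I4: { [C → C . id], [Y → b C . b] }  — shift
  I5: { [C → b . id id] }  — shift
  I6: { [C → b id . id] }  — shift
  I7: { [C → b id id .] }  — reduce
  I8: { [Y → b C b .] }  — reduce
  I9: { [C → C id .] }  — reduce
  I10: { [Y → * g . Y], [Y → . * g Y], [Y → . b C b] }  — shift
  I11: { [Y → * g Y .] }  — reduce

Every state is either a pure shift/goto state or contains exactly one complete item and nothing to shift — no conflicts. The grammar is LR(0).

Answer: Yes, the grammar is LR(0)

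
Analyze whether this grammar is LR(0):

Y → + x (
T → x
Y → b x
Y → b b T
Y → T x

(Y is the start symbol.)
Yes, the grammar is LR(0)

A grammar is LR(0) if no state in the canonical LR(0) collection has:
  - both a shift item (dot before a terminal) and a complete item (shift-reduce conflict), or
  - two or more complete items (reduce-reduce conflict; the accept item [Y' → Y .] counts as a complete item here).

Augment with Y' → Y and build the canonical LR(0) collection (I0 = CLOSURE({[Y' → . Y]}), then GOTO on every symbol after a dot until no new states appear). It has 12 states:
  I0: { [T → . x], [Y → . + x (], [Y → . T x], [Y → . b b T], [Y → . b x], [Y' → . Y] }  — shift
  I1: { [Y → + . x (] }  — shift
  I2: { [Y → T . x] }  — shift
  I3: { [Y' → Y .] }  — accept
  I4: { [Y → b . b T], [Y → b . x] }  — shift
  I5: { [T → x .] }  — reduce
  I6: { [T → . x], [Y → b b . T] }  — shift
  I7: { [Y → b x .] }  — reduce
  I8: { [Y → b b T .] }  — reduce
  I9: { [Y → T x .] }  — reduce
  I10: { [Y → + x . (] }  — shift
  I11: { [Y → + x ( .] }  — reduce

Every state is either a pure shift/goto state or contains exactly one complete item and nothing to shift — no conflicts. The grammar is LR(0).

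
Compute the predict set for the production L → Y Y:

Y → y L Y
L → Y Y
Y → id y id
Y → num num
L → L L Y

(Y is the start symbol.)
PREDICT(L → Y Y) = (FIRST(RHS) \ {ε}) ∪ (FOLLOW(L) if ε ∈ FIRST(RHS), i.e. RHS ⇒* ε)
FIRST(Y) = { 'id', 'num', 'y' }
FIRST(Y Y) = { 'id', 'num', 'y' }
ε ∉ FIRST(Y Y), so FOLLOW(L) is not added.
PREDICT(L → Y Y) = { 'id', 'num', 'y' }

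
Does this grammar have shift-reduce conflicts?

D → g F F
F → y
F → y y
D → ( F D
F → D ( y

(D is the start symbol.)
Yes — I6: [F → y .] vs [F → y . y]

Augment with D' → D and build the canonical LR(0) collection (I0 = CLOSURE({[D' → . D]}), then GOTO on every symbol after a dot until no new states appear). It has 13 states:
  I0: { [D → . ( F D], [D → . g F F], [D' → . D] }  — shift
  I1: { [D → ( . F D], [D → . ( F D], [D → . g F F], [F → . D ( y], [F → . y y], [F → . y] }  — shift
  I2: { [D' → D .] }  — accept
  I3: { [D → . ( F D], [D → . g F F], [D → g . F F], [F → . D ( y], [F → . y y], [F → . y] }  — shift
  I4: { [F → D . ( y] }  — shift
  I5: { [D → . ( F D], [D → . g F F], [D → g F . F], [F → . D ( y], [F → . y y], [F → . y] }  — shift
  I6: { [F → y . y], [F → y .] }  — shift, reduce
  I7: { [F → y y .] }  — reduce
  I8: { [D → g F F .] }  — reduce
  I9: { [F → D ( . y] }  — shift
  I10: { [F → D ( y .] }  — reduce
  I11: { [D → ( F . D], [D → . ( F D], [D → . g F F] }  — shift
  I12: { [D → ( F D .] }  — reduce

I6 contains reduce item [F → y .] and shift item [F → y . y] — shift-reduce conflict.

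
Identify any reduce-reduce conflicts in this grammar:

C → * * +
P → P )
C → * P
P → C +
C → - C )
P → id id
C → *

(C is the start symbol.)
A reduce-reduce conflict occurs when an LR(0) state has two complete items [A → α .] and [B → β .] — both call for a reduction, and with no lookahead the parser cannot choose between them.

Augment with C' → C and build the canonical LR(0) collection (I0 = CLOSURE({[C' → . C]}), then GOTO on every symbol after a dot until no new states appear). It has 14 states:
  I0: { [C → . * * +], [C → . * P], [C → . *], [C → . - C )], [C' → . C] }  — shift
  I1: { [C → * . * +], [C → * . P], [C → * .], [C → . * * +], [C → . * P], [C → . *], [C → . - C )], [P → . C +], [P → . P )], [P → . id id] }  — shift, reduce
  I2: { [C → - . C )], [C → . * * +], [C → . * P], [C → . *], [C → . - C )] }  — shift
  I3: { [C' → C .] }  — accept
  I4: { [C → - C . )] }  — shift
  I5: { [C → - C ) .] }  — reduce
  I6: { [C → * * . +], [C → * . * +], [C → * . P], [C → * .], [C → . * * +], [C → . * P], [C → . *], [C → . - C )], [P → . C +], [P → . P )], [P → . id id] }  — shift, reduce
  I7: { [P → C . +] }  — shift
  I8: { [C → * P .], [P → P . )] }  — shift, reduce
  I9: { [P → id . id] }  — shift
  I10: { [P → id id .] }  — reduce
  I11: { [P → P ) .] }  — reduce
  I12: { [P → C + .] }  — reduce
  I13: { [C → * * + .] }  — reduce

No state contains more than one complete item.

Answer: No reduce-reduce conflicts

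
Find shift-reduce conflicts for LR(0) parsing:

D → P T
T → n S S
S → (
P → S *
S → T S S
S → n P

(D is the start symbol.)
No shift-reduce conflicts

A shift-reduce conflict occurs when an LR(0) state has both:
  - a complete (reduce) item [A → α .] (dot at the end), and
  - a shift item [B → β . c γ] (dot before a terminal).

Augment with D' → D and build the canonical LR(0) collection (I0 = CLOSURE({[D' → . D]}), then GOTO on every symbol after a dot until no new states appear). It has 16 states:
  I0: { [D → . P T], [D' → . D], [P → . S *], [S → . (], [S → . T S S], [S → . n P], [T → . n S S] }  — shift
  I1: { [S → ( .] }  — reduce
  I2: { [D' → D .] }  — accept
  I3: { [D → P . T], [T → . n S S] }  — shift
  I4: { [P → S . *] }  — shift
  I5: { [S → . (], [S → . T S S], [S → . n P], [S → T . S S], [T → . n S S] }  — shift
  I6: { [P → . S *], [S → . (], [S → . T S S], [S → . n P], [S → n . P], [T → . n S S], [T → n . S S] }  — shift
  I7: { [S → n P .] }  — reduce
  I8: { [P → S . *], [S → . (], [S → . T S S], [S → . n P], [T → . n S S], [T → n S . S] }  — shift
  I9: { [P → S * .] }  — reduce
  I10: { [T → n S S .] }  — reduce
  I11: { [S → . (], [S → . T S S], [S → . n P], [S → T S . S], [T → . n S S] }  — shift
  I12: { [S → T S S .] }  — reduce
  I13: { [D → P T .] }  — reduce
  I14: { [S → . (], [S → . T S S], [S → . n P], [T → . n S S], [T → n . S S] }  — shift
  I15: { [S → . (], [S → . T S S], [S → . n P], [T → . n S S], [T → n S . S] }  — shift

No state contains both a complete item and a shift item.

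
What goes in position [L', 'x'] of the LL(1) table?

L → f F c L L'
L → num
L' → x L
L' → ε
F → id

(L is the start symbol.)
L' → x L, L' → ε

To find M[L', 'x'], we find productions for L' where 'x' is in the predict set (PREDICT(N → α) = (FIRST(α) \ {ε}) ∪ (FOLLOW(N) if α ⇒* ε)).

Relevant sets:
  FOLLOW(L') = { $, 'x' }

L' → x L: PREDICT = { 'x' }
  'x' is in predict set, so this production goes in M[L', 'x']
L' → ε: PREDICT = { $, 'x' }
  'x' is in predict set, so this production goes in M[L', 'x']

M[L', 'x'] = L' → x L, L' → ε  (a multiply-defined cell — the grammar is not LL(1))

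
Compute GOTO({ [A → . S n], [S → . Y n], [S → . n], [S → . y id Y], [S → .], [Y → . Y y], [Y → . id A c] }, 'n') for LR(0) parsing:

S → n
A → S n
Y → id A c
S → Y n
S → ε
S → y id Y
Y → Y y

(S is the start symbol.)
GOTO(I, 'n') = CLOSURE({ [A → αX.β] : [A → α.Xβ] ∈ I, X = 'n' })

Items with dot before 'n', with the dot advanced:
  [S → . n] → [S → n .]
Closure adds nothing (no advanced item has the dot before a non-terminal).

GOTO = { [S → n .] }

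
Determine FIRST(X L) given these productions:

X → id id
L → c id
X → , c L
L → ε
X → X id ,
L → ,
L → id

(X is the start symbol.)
FIRST sets of the non-terminals involved (from the grammar, by fixed-point iteration):
  FIRST(X) = { ',', 'id' }

To compute FIRST(X L), process the symbols left to right:
Symbol X is a non-terminal. Add FIRST(X) \ {ε} = { ',', 'id' }
X is not nullable (ε ∉ FIRST(X)), so stop here.
FIRST(X L) = { ',', 'id' }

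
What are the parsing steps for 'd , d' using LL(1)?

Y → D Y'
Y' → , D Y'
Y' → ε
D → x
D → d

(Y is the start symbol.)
Stack is shown with the top on the left.

Stack     Input    Action
-------------------------
Y $       d , d $  output Y → D Y'
D Y' $    d , d $  output D → d
d Y' $    d , d $  match 'd'
Y' $      , d $    output Y' → , D Y'
, D Y' $  , d $    match ','
D Y' $    d $      output D → d
d Y' $    d $      match 'd'
Y' $      $        output Y' → ε
$         $        accept

The string is accepted.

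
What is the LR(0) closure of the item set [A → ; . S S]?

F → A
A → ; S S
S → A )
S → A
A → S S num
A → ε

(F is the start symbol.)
To compute CLOSURE, for each item [A → α.Bβ] where B is a non-terminal, add [B → .γ] for all productions B → γ; repeat for the newly added items until nothing changes.

Start with: [A → ; . S S]
  [A → ; . S S] has the dot before S: add [S → . A )], [S → . A]
  [S → . A )] has the dot before A: add [A → . ; S S], [A → . S S num], [A → .]
No further items can be added.

CLOSURE = { [A → . ; S S], [A → . S S num], [A → .], [A → ; . S S], [S → . A )], [S → . A] }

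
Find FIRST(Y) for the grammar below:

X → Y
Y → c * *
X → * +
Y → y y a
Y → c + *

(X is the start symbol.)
From Y → c * *:
  - c is a terminal: add 'c' and stop
From Y → y y a:
  - y is a terminal: add 'y' and stop
From Y → c + *:
  - c is a terminal: add 'c' and stop

Collecting: FIRST(Y) = { 'c', 'y' }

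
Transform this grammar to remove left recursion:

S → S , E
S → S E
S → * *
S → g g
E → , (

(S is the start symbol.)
S is directly left-recursive. The standard transformation for
  A → A α₁ | ... | A α_m | β₁ | ... | β_n
is
  A  → β₁ A' | ... | β_n A'
  A' → α₁ A' | ... | α_m A' | ε

S → * * becomes S → * * S'
S → g g becomes S → g g S'
S → S , E becomes S' → , E S'
S → S E becomes S' → E S'
Add S' → ε

Productions for other non-terminals are unchanged:
  E → , (

Resulting grammar:
S → * * S'
S → g g S'
S' → , E S'
S' → E S'
S' → ε
E → , (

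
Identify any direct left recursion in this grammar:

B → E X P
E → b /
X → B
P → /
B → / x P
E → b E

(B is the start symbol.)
No direct left recursion

B → E X P: starts with E
E → b /: starts with b
X → B: starts with B
P → /: starts with '/'
B → / x P: starts with '/'
E → b E: starts with b

No direct left recursion found.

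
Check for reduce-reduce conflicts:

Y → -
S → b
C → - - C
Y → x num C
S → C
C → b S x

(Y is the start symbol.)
A reduce-reduce conflict occurs when an LR(0) state has two complete items [A → α .] and [B → β .] — both call for a reduction, and with no lookahead the parser cannot choose between them.

Augment with Y' → Y and build the canonical LR(0) collection (I0 = CLOSURE({[Y' → . Y]}), then GOTO on every symbol after a dot until no new states appear). It has 14 states:
  I0: { [Y → . -], [Y → . x num C], [Y' → . Y] }  — shift
  I1: { [Y → - .] }  — reduce
  I2: { [Y' → Y .] }  — accept
  I3: { [Y → x . num C] }  — shift
  I4: { [C → . - - C], [C → . b S x], [Y → x num . C] }  — shift
  I5: { [C → - . - C] }  — shift
  I6: { [Y → x num C .] }  — reduce
  I7: { [C → . - - C], [C → . b S x], [C → b . S x], [S → . C], [S → . b] }  — shift
  I8: { [S → C .] }  — reduce
  I9: { [C → b S . x] }  — shift
  I10: { [C → . - - C], [C → . b S x], [C → b . S x], [S → . C], [S → . b], [S → b .] }  — shift, reduce
  I11: { [C → b S x .] }  — reduce
  I12: { [C → - - . C], [C → . - - C], [C → . b S x] }  — shift
  I13: { [C → - - C .] }  — reduce

No state contains more than one complete item.

Answer: No reduce-reduce conflicts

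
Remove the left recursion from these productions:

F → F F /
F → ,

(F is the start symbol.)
F is directly left-recursive. The standard transformation for
  A → A α₁ | ... | A α_m | β₁ | ... | β_n
is
  A  → β₁ A' | ... | β_n A'
  A' → α₁ A' | ... | α_m A' | ε

F → , becomes F → , F'
F → F F / becomes F' → F / F'
Add F' → ε

Resulting grammar:
F → , F'
F' → F / F'
F' → ε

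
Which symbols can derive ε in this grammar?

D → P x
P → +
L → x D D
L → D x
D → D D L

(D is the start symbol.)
None

A non-terminal is nullable if it can derive ε (the empty string): either it has an ε-production, or it has a production whose right-hand side consists entirely of nullable non-terminals.

There are no ε-productions, so no non-terminal can derive ε.
No non-terminals are nullable.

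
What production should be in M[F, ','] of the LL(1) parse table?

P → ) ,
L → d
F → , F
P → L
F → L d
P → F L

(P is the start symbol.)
To find M[F, ','], we find productions for F where ',' is in the predict set (PREDICT(N → α) = (FIRST(α) \ {ε}) ∪ (FOLLOW(N) if α ⇒* ε)).

Relevant sets:
  FIRST(L) = { 'd' }

F → , F: PREDICT = { ',' }
  ',' is in predict set, so this production goes in M[F, ',']
F → L d: PREDICT = { 'd' }

M[F, ','] = F → , F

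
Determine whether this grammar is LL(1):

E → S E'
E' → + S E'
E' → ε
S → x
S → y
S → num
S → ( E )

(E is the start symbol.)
Yes, the grammar is LL(1).

A grammar is LL(1) if for each non-terminal N with multiple productions, the predict sets of those productions are pairwise disjoint, where PREDICT(N → α) = (FIRST(α) \ {ε}) ∪ (FOLLOW(N) if α ⇒* ε).

Relevant sets:
  FOLLOW(E') = { $, ')' }

For E':
  PREDICT(E' → '+' S E') = { '+' }
  PREDICT(E' → ε) = { $, ')' }
For S:
  PREDICT(S → x) = { 'x' }
  PREDICT(S → y) = { 'y' }
  PREDICT(S → num) = { 'num' }
  PREDICT(S → '(' E ')') = { '(' }
E has a single production, so nothing to check there.

All predict sets are disjoint. The grammar IS LL(1).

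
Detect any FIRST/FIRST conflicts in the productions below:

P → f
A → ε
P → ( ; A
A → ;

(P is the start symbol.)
A FIRST/FIRST conflict occurs when two productions N → α and N → β for the same non-terminal have FIRST(α) ∩ FIRST(β) ≠ ∅ (with ε ∈ FIRST of a nullable right-hand side, so two nullable alternatives also conflict).

Productions for P:
  P → f: FIRST = { 'f' }
  P → ( ; A: FIRST = { '(' }
Productions for A:
  A → ε: FIRST = { ε }
  A → ;: FIRST = { ';' }

All alternatives of each non-terminal have pairwise disjoint FIRST sets.

Answer: No FIRST/FIRST conflicts.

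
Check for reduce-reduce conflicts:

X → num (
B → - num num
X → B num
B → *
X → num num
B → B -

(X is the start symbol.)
No reduce-reduce conflicts

Augment with X' → X and build the canonical LR(0) collection (I0 = CLOSURE({[X' → . X]}), then GOTO on every symbol after a dot until no new states appear). It has 12 states:
  I0: { [B → . *], [B → . - num num], [B → . B -], [X → . B num], [X → . num (], [X → . num num], [X' → . X] }  — shift
  I1: { [B → * .] }  — reduce
  I2: { [B → - . num num] }  — shift
  I3: { [B → B . -], [X → B . num] }  — shift
  I4: { [X' → X .] }  — accept
  I5: { [X → num . (], [X → num . num] }  — shift
  I6: { [X → num ( .] }  — reduce
  I7: { [X → num num .] }  — reduce
  I8: { [B → B - .] }  — reduce
  I9: { [X → B num .] }  — reduce
  I10: { [B → - num . num] }  — shift
  I11: { [B → - num num .] }  — reduce

No state contains more than one complete item.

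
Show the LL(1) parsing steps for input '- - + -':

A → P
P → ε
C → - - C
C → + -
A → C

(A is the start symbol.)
Stack is shown with the top on the left.

Stack    Input      Action
--------------------------
A $      - - + - $  output A → C
C $      - - + - $  output C → - - C
- - C $  - - + - $  match '-'
- C $    - + - $    match '-'
C $      + - $      output C → + -
+ - $    + - $      match '+'
- $      - $        match '-'
$        $          accept

The string is accepted.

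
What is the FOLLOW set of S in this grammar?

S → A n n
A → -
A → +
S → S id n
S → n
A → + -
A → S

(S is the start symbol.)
{ $, 'id', 'n' }

To compute FOLLOW(S), find every occurrence of S on a right-hand side N → α S β: add FIRST(β) \ {ε}, and if β is empty or nullable also add FOLLOW(N). Iterate to a fixed point.

S is the start symbol, so $ ∈ FOLLOW(S).
In S → S id n: S is followed by id n, add FIRST(id n) \ {ε} = { 'id' }
In A → S: S is at the end, add FOLLOW(A)

The FOLLOW sets referred to above (computed the same way, to a fixed point):
  FOLLOW(A) = { 'n' }

Taking the union: FOLLOW(S) = { $, 'id', 'n' }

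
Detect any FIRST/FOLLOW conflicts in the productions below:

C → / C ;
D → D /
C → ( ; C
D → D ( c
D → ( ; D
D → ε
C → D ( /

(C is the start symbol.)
Yes. D → D '/' with FOLLOW(D) on { '(', '/' }; D → D '(' c with FOLLOW(D) on { '(', '/' }; D → '(' ';' D with FOLLOW(D) on { '(' }

A FIRST/FOLLOW conflict occurs when a non-terminal N has a nullable alternative N → β (β ⇒* ε) and another alternative N → α with FIRST(α) ∩ FOLLOW(N) ≠ ∅: on such a lookahead the parser cannot decide between expanding α and letting N vanish via β.

Nullable non-terminals: D.
FIRST sets used below: FIRST(D) = { '(', '/', ε }

D: nullable alternative(s) D → ε; FOLLOW(D) = { '(', '/' }
  D → D /: FIRST \ {ε} = { '(', '/' } — overlaps FOLLOW(D) on { '(', '/' }: CONFLICT
  D → D ( c: FIRST \ {ε} = { '(', '/' } — overlaps FOLLOW(D) on { '(', '/' }: CONFLICT
  D → ( ; D: FIRST \ {ε} = { '(' } — overlaps FOLLOW(D) on { '(' }: CONFLICT
  D → ε: FIRST \ {ε} = { } — this is the only nullable alternative, skip

C has no nullable alternative, so no FIRST/FOLLOW check is needed there.

So the grammar has 3 FIRST/FOLLOW conflicts (marked CONFLICT above).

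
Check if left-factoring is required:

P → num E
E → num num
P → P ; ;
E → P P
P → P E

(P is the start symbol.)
Left-factoring is needed when two productions for the same non-terminal
share a common prefix on the right-hand side.

Productions for P:
  P → num E
  P → P ; ;
  P → P E
Productions for E:
  E → num num
  E → P P

Found common prefix 'P' in productions for P

Answer: Yes, P has productions with common prefix 'P'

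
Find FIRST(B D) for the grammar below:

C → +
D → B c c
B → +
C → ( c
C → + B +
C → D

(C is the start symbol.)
FIRST sets of the non-terminals involved (from the grammar, by fixed-point iteration):
  FIRST(B) = { '+' }

To compute FIRST(B D), process the symbols left to right:
Symbol B is a non-terminal. Add FIRST(B) \ {ε} = { '+' }
B is not nullable (ε ∉ FIRST(B)), so stop here.
FIRST(B D) = { '+' }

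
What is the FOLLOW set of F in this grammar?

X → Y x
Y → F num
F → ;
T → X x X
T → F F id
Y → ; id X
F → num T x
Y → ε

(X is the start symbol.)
{ ';', 'id', 'num' }

To compute FOLLOW(F), find every occurrence of F on a right-hand side N → α F β: add FIRST(β) \ {ε}, and if β is empty or nullable also add FOLLOW(N). Iterate to a fixed point.

In Y → F num: F is followed by num, add FIRST(num) \ {ε} = { 'num' }
In T → F F id: F is followed by F id, add FIRST(F id) \ {ε} = { ';', 'num' }
In T → F F id: F is followed by id, add FIRST(id) \ {ε} = { 'id' }

Taking the union: FOLLOW(F) = { ';', 'id', 'num' }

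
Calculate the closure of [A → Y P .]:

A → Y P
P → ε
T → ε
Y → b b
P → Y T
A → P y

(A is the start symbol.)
{ [A → Y P .] }

Start with: [A → Y P .]
The dot is at the end, so nothing is added.

CLOSURE = { [A → Y P .] }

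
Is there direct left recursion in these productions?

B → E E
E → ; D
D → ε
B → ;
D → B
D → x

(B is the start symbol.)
B → E E: starts with E
E → ; D: starts with ';'
D → ε: starts with ε
B → ;: starts with ';'
D → B: starts with B
D → x: starts with x

No direct left recursion found.

Answer: No direct left recursion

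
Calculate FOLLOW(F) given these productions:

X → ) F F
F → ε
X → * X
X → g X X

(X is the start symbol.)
To compute FOLLOW(F), find every occurrence of F on a right-hand side N → α F β: add FIRST(β) \ {ε}, and if β is empty or nullable also add FOLLOW(N). Iterate to a fixed point.

In X → ) F F: F is followed by F, add FIRST(F) \ {ε} = { }
  F is nullable, so also add FOLLOW(X)
In X → ) F F: F is at the end, add FOLLOW(X)

The FOLLOW sets referred to above (computed the same way, to a fixed point):
  FOLLOW(X) = { $, ')', '*', 'g' }

Taking the union: FOLLOW(F) = { $, ')', '*', 'g' }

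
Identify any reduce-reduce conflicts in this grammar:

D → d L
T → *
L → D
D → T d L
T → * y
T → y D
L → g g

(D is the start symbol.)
No reduce-reduce conflicts

A reduce-reduce conflict occurs when an LR(0) state has two complete items [A → α .] and [B → β .] — both call for a reduction, and with no lookahead the parser cannot choose between them.

Augment with D' → D and build the canonical LR(0) collection (I0 = CLOSURE({[D' → . D]}), then GOTO on every symbol after a dot until no new states appear). It has 14 states:
  I0: { [D → . T d L], [D → . d L], [D' → . D], [T → . * y], [T → . *], [T → . y D] }  — shift
  I1: { [T → * . y], [T → * .] }  — shift, reduce
  I2: { [D' → D .] }  — accept
  I3: { [D → T . d L] }  — shift
  I4: { [D → . T d L], [D → . d L], [D → d . L], [L → . D], [L → . g g], [T → . * y], [T → . *], [T → . y D] }  — shift
  I5: { [D → . T d L], [D → . d L], [T → . * y], [T → . *], [T → . y D], [T → y . D] }  — shift
  I6: { [T → y D .] }  — reduce
  I7: { [L → D .] }  — reduce
  I8: { [D → d L .] }  — reduce
  I9: { [L → g . g] }  — shift
  I10: { [L → g g .] }  — reduce
  I11: { [D → . T d L], [D → . d L], [D → T d . L], [L → . D], [L → . g g], [T → . * y], [T → . *], [T → . y D] }  — shift
  I12: { [D → T d L .] }  — reduce
  I13: { [T → * y .] }  — reduce

No state contains more than one complete item.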